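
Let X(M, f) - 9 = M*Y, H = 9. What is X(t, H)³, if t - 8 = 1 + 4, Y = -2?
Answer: -4913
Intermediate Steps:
t = 13 (t = 8 + (1 + 4) = 8 + 5 = 13)
X(M, f) = 9 - 2*M (X(M, f) = 9 + M*(-2) = 9 - 2*M)
X(t, H)³ = (9 - 2*13)³ = (9 - 26)³ = (-17)³ = -4913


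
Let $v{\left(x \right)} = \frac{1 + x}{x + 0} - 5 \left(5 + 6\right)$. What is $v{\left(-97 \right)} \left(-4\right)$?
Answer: $\frac{20956}{97} \approx 216.04$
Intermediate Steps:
$v{\left(x \right)} = -55 + \frac{1 + x}{x}$ ($v{\left(x \right)} = \frac{1 + x}{x} - 55 = -55 + \frac{1 + x}{x}$)
$v{\left(-97 \right)} \left(-4\right) = \left(-54 + \frac{1}{-97}\right) \left(-4\right) = \left(-54 - \frac{1}{97}\right) \left(-4\right) = \left(- \frac{5239}{97}\right) \left(-4\right) = \frac{20956}{97}$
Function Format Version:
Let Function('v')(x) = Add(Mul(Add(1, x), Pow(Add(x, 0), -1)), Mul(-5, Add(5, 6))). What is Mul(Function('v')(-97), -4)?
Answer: Rational(20956, 97) ≈ 216.04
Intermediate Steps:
Function('v')(x) = Add(-55, Mul(Pow(x, -1), Add(1, x))) (Function('v')(x) = Add(Mul(Add(1, x), Pow(x, -1)), Mul(-5, 11)) = Add(Mul(Pow(x, -1), Add(1, x)), -55) = Add(-55, Mul(Pow(x, -1), Add(1, x))))
Mul(Function('v')(-97), -4) = Mul(Add(-54, Pow(-97, -1)), -4) = Mul(Add(-54, Rational(-1, 97)), -4) = Mul(Rational(-5239, 97), -4) = Rational(20956, 97)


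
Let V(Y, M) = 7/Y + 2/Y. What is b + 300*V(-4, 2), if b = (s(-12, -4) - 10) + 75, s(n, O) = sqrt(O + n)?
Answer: -610 + 4*I ≈ -610.0 + 4.0*I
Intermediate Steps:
V(Y, M) = 9/Y
b = 65 + 4*I (b = (sqrt(-4 - 12) - 10) + 75 = (sqrt(-16) - 10) + 75 = (4*I - 10) + 75 = (-10 + 4*I) + 75 = 65 + 4*I ≈ 65.0 + 4.0*I)
b + 300*V(-4, 2) = (65 + 4*I) + 300*(9/(-4)) = (65 + 4*I) + 300*(9*(-1/4)) = (65 + 4*I) + 300*(-9/4) = (65 + 4*I) - 675 = -610 + 4*I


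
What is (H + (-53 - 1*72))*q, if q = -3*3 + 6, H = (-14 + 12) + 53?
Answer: 222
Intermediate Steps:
H = 51 (H = -2 + 53 = 51)
q = -3 (q = -9 + 6 = -3)
(H + (-53 - 1*72))*q = (51 + (-53 - 1*72))*(-3) = (51 + (-53 - 72))*(-3) = (51 - 125)*(-3) = -74*(-3) = 222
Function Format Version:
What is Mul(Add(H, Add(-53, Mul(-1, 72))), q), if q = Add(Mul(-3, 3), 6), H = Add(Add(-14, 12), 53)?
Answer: 222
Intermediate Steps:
H = 51 (H = Add(-2, 53) = 51)
q = -3 (q = Add(-9, 6) = -3)
Mul(Add(H, Add(-53, Mul(-1, 72))), q) = Mul(Add(51, Add(-53, Mul(-1, 72))), -3) = Mul(Add(51, Add(-53, -72)), -3) = Mul(Add(51, -125), -3) = Mul(-74, -3) = 222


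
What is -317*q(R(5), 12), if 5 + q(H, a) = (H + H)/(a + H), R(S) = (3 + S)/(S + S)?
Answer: 12363/8 ≈ 1545.4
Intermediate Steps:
R(S) = (3 + S)/(2*S) (R(S) = (3 + S)/((2*S)) = (3 + S)*(1/(2*S)) = (3 + S)/(2*S))
q(H, a) = -5 + 2*H/(H + a) (q(H, a) = -5 + (H + H)/(a + H) = -5 + (2*H)/(H + a) = -5 + 2*H/(H + a))
-317*q(R(5), 12) = -317*(-5*12 - 3*(3 + 5)/(2*5))/((½)*(3 + 5)/5 + 12) = -317*(-60 - 3*8/(2*5))/((½)*(⅕)*8 + 12) = -317*(-60 - 3*⅘)/(⅘ + 12) = -317*(-60 - 12/5)/64/5 = -1585*(-312)/(64*5) = -317*(-39/8) = 12363/8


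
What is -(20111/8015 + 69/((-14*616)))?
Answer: -24697747/9874480 ≈ -2.5012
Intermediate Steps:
-(20111/8015 + 69/((-14*616))) = -(20111*(1/8015) + 69/(-8624)) = -(2873/1145 + 69*(-1/8624)) = -(2873/1145 - 69/8624) = -1*24697747/9874480 = -24697747/9874480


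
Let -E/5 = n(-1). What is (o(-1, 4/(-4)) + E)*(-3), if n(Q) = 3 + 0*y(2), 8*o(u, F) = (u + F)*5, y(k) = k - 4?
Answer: 195/4 ≈ 48.750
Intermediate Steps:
y(k) = -4 + k
o(u, F) = 5*F/8 + 5*u/8 (o(u, F) = ((u + F)*5)/8 = ((F + u)*5)/8 = (5*F + 5*u)/8 = 5*F/8 + 5*u/8)
n(Q) = 3 (n(Q) = 3 + 0*(-4 + 2) = 3 + 0*(-2) = 3 + 0 = 3)
E = -15 (E = -5*3 = -15)
(o(-1, 4/(-4)) + E)*(-3) = ((5*(4/(-4))/8 + (5/8)*(-1)) - 15)*(-3) = ((5*(4*(-1/4))/8 - 5/8) - 15)*(-3) = (((5/8)*(-1) - 5/8) - 15)*(-3) = ((-5/8 - 5/8) - 15)*(-3) = (-5/4 - 15)*(-3) = -65/4*(-3) = 195/4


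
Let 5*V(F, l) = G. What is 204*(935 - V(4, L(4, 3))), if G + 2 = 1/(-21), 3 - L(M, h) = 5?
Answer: 6678824/35 ≈ 1.9082e+5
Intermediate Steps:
L(M, h) = -2 (L(M, h) = 3 - 1*5 = 3 - 5 = -2)
G = -43/21 (G = -2 + 1/(-21) = -2 - 1/21 = -43/21 ≈ -2.0476)
V(F, l) = -43/105 (V(F, l) = (1/5)*(-43/21) = -43/105)
204*(935 - V(4, L(4, 3))) = 204*(935 - 1*(-43/105)) = 204*(935 + 43/105) = 204*(98218/105) = 6678824/35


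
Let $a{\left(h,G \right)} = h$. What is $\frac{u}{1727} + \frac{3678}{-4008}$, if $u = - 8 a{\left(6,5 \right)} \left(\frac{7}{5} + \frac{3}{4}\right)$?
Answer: $- \frac{5637943}{5768180} \approx -0.97742$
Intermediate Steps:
$u = - \frac{516}{5}$ ($u = \left(-8\right) 6 \left(\frac{7}{5} + \frac{3}{4}\right) = - 48 \left(7 \cdot \frac{1}{5} + 3 \cdot \frac{1}{4}\right) = - 48 \left(\frac{7}{5} + \frac{3}{4}\right) = \left(-48\right) \frac{43}{20} = - \frac{516}{5} \approx -103.2$)
$\frac{u}{1727} + \frac{3678}{-4008} = - \frac{516}{5 \cdot 1727} + \frac{3678}{-4008} = \left(- \frac{516}{5}\right) \frac{1}{1727} + 3678 \left(- \frac{1}{4008}\right) = - \frac{516}{8635} - \frac{613}{668} = - \frac{5637943}{5768180}$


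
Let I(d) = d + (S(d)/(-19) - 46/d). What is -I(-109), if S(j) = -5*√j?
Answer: 11835/109 - 5*I*√109/19 ≈ 108.58 - 2.7474*I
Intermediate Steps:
I(d) = d - 46/d + 5*√d/19 (I(d) = d + (-5*√d/(-19) - 46/d) = d + (-5*√d*(-1/19) - 46/d) = d + (5*√d/19 - 46/d) = d + (-46/d + 5*√d/19) = d - 46/d + 5*√d/19)
-I(-109) = -(-109 - 46/(-109) + 5*√(-109)/19) = -(-109 - 46*(-1/109) + 5*(I*√109)/19) = -(-109 + 46/109 + 5*I*√109/19) = -(-11835/109 + 5*I*√109/19) = 11835/109 - 5*I*√109/19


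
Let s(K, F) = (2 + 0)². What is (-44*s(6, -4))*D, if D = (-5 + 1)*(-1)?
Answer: -704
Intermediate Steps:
D = 4 (D = -4*(-1) = 4)
s(K, F) = 4 (s(K, F) = 2² = 4)
(-44*s(6, -4))*D = -44*4*4 = -176*4 = -704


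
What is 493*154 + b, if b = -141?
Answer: 75781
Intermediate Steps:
493*154 + b = 493*154 - 141 = 75922 - 141 = 75781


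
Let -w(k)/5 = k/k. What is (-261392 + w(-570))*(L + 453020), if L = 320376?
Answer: -202163394212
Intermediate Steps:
w(k) = -5 (w(k) = -5*k/k = -5*1 = -5)
(-261392 + w(-570))*(L + 453020) = (-261392 - 5)*(320376 + 453020) = -261397*773396 = -202163394212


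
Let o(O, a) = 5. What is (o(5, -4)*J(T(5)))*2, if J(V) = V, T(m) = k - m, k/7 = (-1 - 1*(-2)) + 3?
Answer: 230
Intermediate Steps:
k = 28 (k = 7*((-1 - 1*(-2)) + 3) = 7*((-1 + 2) + 3) = 7*(1 + 3) = 7*4 = 28)
T(m) = 28 - m
(o(5, -4)*J(T(5)))*2 = (5*(28 - 1*5))*2 = (5*(28 - 5))*2 = (5*23)*2 = 115*2 = 230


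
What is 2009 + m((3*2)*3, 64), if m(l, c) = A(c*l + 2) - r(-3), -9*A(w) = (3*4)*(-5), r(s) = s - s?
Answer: 6047/3 ≈ 2015.7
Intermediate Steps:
r(s) = 0
A(w) = 20/3 (A(w) = -3*4*(-5)/9 = -4*(-5)/3 = -⅑*(-60) = 20/3)
m(l, c) = 20/3 (m(l, c) = 20/3 - 1*0 = 20/3 + 0 = 20/3)
2009 + m((3*2)*3, 64) = 2009 + 20/3 = 6047/3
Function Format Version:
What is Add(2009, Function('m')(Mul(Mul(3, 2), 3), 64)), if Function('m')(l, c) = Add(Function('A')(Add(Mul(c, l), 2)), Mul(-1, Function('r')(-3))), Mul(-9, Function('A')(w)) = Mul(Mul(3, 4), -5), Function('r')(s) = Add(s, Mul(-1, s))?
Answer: Rational(6047, 3) ≈ 2015.7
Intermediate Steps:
Function('r')(s) = 0
Function('A')(w) = Rational(20, 3) (Function('A')(w) = Mul(Rational(-1, 9), Mul(Mul(3, 4), -5)) = Mul(Rational(-1, 9), Mul(12, -5)) = Mul(Rational(-1, 9), -60) = Rational(20, 3))
Function('m')(l, c) = Rational(20, 3) (Function('m')(l, c) = Add(Rational(20, 3), Mul(-1, 0)) = Add(Rational(20, 3), 0) = Rational(20, 3))
Add(2009, Function('m')(Mul(Mul(3, 2), 3), 64)) = Add(2009, Rational(20, 3)) = Rational(6047, 3)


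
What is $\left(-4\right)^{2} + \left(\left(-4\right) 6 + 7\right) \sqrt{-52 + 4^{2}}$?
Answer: $16 - 102 i \approx 16.0 - 102.0 i$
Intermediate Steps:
$\left(-4\right)^{2} + \left(\left(-4\right) 6 + 7\right) \sqrt{-52 + 4^{2}} = 16 + \left(-24 + 7\right) \sqrt{-52 + 16} = 16 - 17 \sqrt{-36} = 16 - 17 \cdot 6 i = 16 - 102 i$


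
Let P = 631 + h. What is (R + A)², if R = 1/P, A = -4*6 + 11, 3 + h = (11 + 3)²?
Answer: 114725521/678976 ≈ 168.97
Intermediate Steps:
h = 193 (h = -3 + (11 + 3)² = -3 + 14² = -3 + 196 = 193)
A = -13 (A = -24 + 11 = -13)
P = 824 (P = 631 + 193 = 824)
R = 1/824 ≈ 0.0012136
(R + A)² = (1/824 - 13)² = (-10711/824)² = 114725521/678976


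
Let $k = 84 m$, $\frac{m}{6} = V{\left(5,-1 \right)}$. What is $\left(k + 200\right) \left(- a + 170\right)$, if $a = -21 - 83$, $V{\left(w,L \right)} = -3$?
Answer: $-359488$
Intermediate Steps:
$m = -18$ ($m = 6 \left(-3\right) = -18$)
$a = -104$ ($a = -21 - 83 = -104$)
$k = -1512$ ($k = 84 \left(-18\right) = -1512$)
$\left(k + 200\right) \left(- a + 170\right) = \left(-1512 + 200\right) \left(\left(-1\right) \left(-104\right) + 170\right) = - 1312 \left(104 + 170\right) = \left(-1312\right) 274 = -359488$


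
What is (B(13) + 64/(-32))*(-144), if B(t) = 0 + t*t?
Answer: -24048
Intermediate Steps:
B(t) = t² (B(t) = 0 + t² = t²)
(B(13) + 64/(-32))*(-144) = (13² + 64/(-32))*(-144) = (169 + 64*(-1/32))*(-144) = (169 - 2)*(-144) = 167*(-144) = -24048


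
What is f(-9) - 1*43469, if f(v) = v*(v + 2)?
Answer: -43406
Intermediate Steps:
f(v) = v*(2 + v)
f(-9) - 1*43469 = -9*(2 - 9) - 1*43469 = -9*(-7) - 43469 = 63 - 43469 = -43406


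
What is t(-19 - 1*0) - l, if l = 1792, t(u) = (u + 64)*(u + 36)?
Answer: -1027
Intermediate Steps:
t(u) = (36 + u)*(64 + u) (t(u) = (64 + u)*(36 + u) = (36 + u)*(64 + u))
t(-19 - 1*0) - l = (2304 + (-19 - 1*0)**2 + 100*(-19 - 1*0)) - 1*1792 = (2304 + (-19 + 0)**2 + 100*(-19 + 0)) - 1792 = (2304 + (-19)**2 + 100*(-19)) - 1792 = (2304 + 361 - 1900) - 1792 = 765 - 1792 = -1027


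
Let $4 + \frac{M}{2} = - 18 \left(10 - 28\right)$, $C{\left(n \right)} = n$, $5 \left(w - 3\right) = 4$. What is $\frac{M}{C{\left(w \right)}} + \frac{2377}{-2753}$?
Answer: $\frac{8764437}{52307} \approx 167.56$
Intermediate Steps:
$w = \frac{19}{5}$ ($w = 3 + \frac{1}{5} \cdot 4 = 3 + \frac{4}{5} = \frac{19}{5} \approx 3.8$)
$M = 640$ ($M = -8 + 2 \left(- 18 \left(10 - 28\right)\right) = -8 + 2 \left(\left(-18\right) \left(-18\right)\right) = -8 + 2 \cdot 324 = -8 + 648 = 640$)
$\frac{M}{C{\left(w \right)}} + \frac{2377}{-2753} = \frac{640}{\frac{19}{5}} + \frac{2377}{-2753} = 640 \cdot \frac{5}{19} + 2377 \left(- \frac{1}{2753}\right) = \frac{3200}{19} - \frac{2377}{2753} = \frac{8764437}{52307}$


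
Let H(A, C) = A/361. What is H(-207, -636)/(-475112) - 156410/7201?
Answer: -1411933012027/65004348728 ≈ -21.721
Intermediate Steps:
H(A, C) = A/361 (H(A, C) = A*(1/361) = A/361)
H(-207, -636)/(-475112) - 156410/7201 = ((1/361)*(-207))/(-475112) - 156410/7201 = -207/361*(-1/475112) - 156410*1/7201 = 207/171515432 - 156410/7201 = -1411933012027/65004348728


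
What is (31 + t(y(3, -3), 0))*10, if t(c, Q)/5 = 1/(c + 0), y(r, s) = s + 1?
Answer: 285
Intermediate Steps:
y(r, s) = 1 + s
t(c, Q) = 5/c (t(c, Q) = 5/(c + 0) = 5/c)
(31 + t(y(3, -3), 0))*10 = (31 + 5/(1 - 3))*10 = (31 + 5/(-2))*10 = (31 + 5*(-½))*10 = (31 - 5/2)*10 = (57/2)*10 = 285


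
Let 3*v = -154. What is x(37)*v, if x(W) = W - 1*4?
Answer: -1694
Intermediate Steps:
v = -154/3 (v = (1/3)*(-154) = -154/3 ≈ -51.333)
x(W) = -4 + W (x(W) = W - 4 = -4 + W)
x(37)*v = (-4 + 37)*(-154/3) = 33*(-154/3) = -1694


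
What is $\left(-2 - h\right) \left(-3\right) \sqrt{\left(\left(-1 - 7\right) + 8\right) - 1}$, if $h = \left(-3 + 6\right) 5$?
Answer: $51 i \approx 51.0 i$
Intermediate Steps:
$h = 15$ ($h = 3 \cdot 5 = 15$)
$\left(-2 - h\right) \left(-3\right) \sqrt{\left(\left(-1 - 7\right) + 8\right) - 1} = \left(-2 - 15\right) \left(-3\right) \sqrt{\left(\left(-1 - 7\right) + 8\right) - 1} = \left(-2 - 15\right) \left(-3\right) \sqrt{\left(-8 + 8\right) - 1} = \left(-17\right) \left(-3\right) \sqrt{0 - 1} = 51 \sqrt{-1} = 51 i$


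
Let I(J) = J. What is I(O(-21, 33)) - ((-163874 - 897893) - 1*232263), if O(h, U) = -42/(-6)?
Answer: 1294037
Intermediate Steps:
O(h, U) = 7 (O(h, U) = -42*(-1/6) = 7)
I(O(-21, 33)) - ((-163874 - 897893) - 1*232263) = 7 - ((-163874 - 897893) - 1*232263) = 7 - (-1061767 - 232263) = 7 - 1*(-1294030) = 7 + 1294030 = 1294037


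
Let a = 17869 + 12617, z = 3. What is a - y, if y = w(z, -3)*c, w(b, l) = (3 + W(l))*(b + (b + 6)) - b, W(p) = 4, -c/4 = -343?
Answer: -80646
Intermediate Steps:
c = 1372 (c = -4*(-343) = 1372)
a = 30486
w(b, l) = 42 + 13*b (w(b, l) = (3 + 4)*(b + (b + 6)) - b = 7*(b + (6 + b)) - b = 7*(6 + 2*b) - b = (42 + 14*b) - b = 42 + 13*b)
y = 111132 (y = (42 + 13*3)*1372 = (42 + 39)*1372 = 81*1372 = 111132)
a - y = 30486 - 1*111132 = 30486 - 111132 = -80646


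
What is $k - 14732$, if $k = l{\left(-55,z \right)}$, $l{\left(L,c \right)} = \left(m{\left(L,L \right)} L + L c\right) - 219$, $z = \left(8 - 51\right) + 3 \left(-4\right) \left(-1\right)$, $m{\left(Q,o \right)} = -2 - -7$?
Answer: $-13521$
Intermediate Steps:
$m{\left(Q,o \right)} = 5$ ($m{\left(Q,o \right)} = -2 + 7 = 5$)
$z = -31$ ($z = -43 - -12 = -43 + 12 = -31$)
$l{\left(L,c \right)} = -219 + 5 L + L c$ ($l{\left(L,c \right)} = \left(5 L + L c\right) - 219 = -219 + 5 L + L c$)
$k = 1211$ ($k = -219 + 5 \left(-55\right) - -1705 = -219 - 275 + 1705 = 1211$)
$k - 14732 = 1211 - 14732 = -13521$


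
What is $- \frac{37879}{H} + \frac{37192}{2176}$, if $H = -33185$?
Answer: $\frac{164580153}{9026320} \approx 18.233$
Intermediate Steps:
$- \frac{37879}{H} + \frac{37192}{2176} = - \frac{37879}{-33185} + \frac{37192}{2176} = \left(-37879\right) \left(- \frac{1}{33185}\right) + 37192 \cdot \frac{1}{2176} = \frac{37879}{33185} + \frac{4649}{272} = \frac{164580153}{9026320}$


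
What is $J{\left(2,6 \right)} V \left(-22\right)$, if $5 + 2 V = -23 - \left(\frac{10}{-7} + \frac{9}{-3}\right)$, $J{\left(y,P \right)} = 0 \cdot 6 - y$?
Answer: $- \frac{3630}{7} \approx -518.57$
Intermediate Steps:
$J{\left(y,P \right)} = - y$ ($J{\left(y,P \right)} = 0 - y = - y$)
$V = - \frac{165}{14}$ ($V = - \frac{5}{2} + \frac{-23 - \left(\frac{10}{-7} + \frac{9}{-3}\right)}{2} = - \frac{5}{2} + \frac{-23 - \left(10 \left(- \frac{1}{7}\right) + 9 \left(- \frac{1}{3}\right)\right)}{2} = - \frac{5}{2} + \frac{-23 - \left(- \frac{10}{7} - 3\right)}{2} = - \frac{5}{2} + \frac{-23 - - \frac{31}{7}}{2} = - \frac{5}{2} + \frac{-23 + \frac{31}{7}}{2} = - \frac{5}{2} + \frac{1}{2} \left(- \frac{130}{7}\right) = - \frac{5}{2} - \frac{65}{7} = - \frac{165}{14} \approx -11.786$)
$J{\left(2,6 \right)} V \left(-22\right) = \left(-1\right) 2 \left(- \frac{165}{14}\right) \left(-22\right) = \left(-2\right) \left(- \frac{165}{14}\right) \left(-22\right) = \frac{165}{7} \left(-22\right) = - \frac{3630}{7}$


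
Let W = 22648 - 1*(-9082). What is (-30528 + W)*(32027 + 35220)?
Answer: 80830894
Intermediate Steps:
W = 31730 (W = 22648 + 9082 = 31730)
(-30528 + W)*(32027 + 35220) = (-30528 + 31730)*(32027 + 35220) = 1202*67247 = 80830894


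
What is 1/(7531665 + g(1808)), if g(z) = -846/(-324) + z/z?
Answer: 18/135570035 ≈ 1.3277e-7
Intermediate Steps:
g(z) = 65/18 (g(z) = -846*(-1/324) + 1 = 47/18 + 1 = 65/18)
1/(7531665 + g(1808)) = 1/(7531665 + 65/18) = 1/(135570035/18) = 18/135570035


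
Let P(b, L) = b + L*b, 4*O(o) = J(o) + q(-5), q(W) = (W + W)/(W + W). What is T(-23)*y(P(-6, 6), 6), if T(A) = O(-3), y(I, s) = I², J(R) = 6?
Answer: 3087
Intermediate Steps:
q(W) = 1 (q(W) = (2*W)/((2*W)) = (2*W)*(1/(2*W)) = 1)
O(o) = 7/4 (O(o) = (6 + 1)/4 = (¼)*7 = 7/4)
T(A) = 7/4
T(-23)*y(P(-6, 6), 6) = 7*(-6*(1 + 6))²/4 = 7*(-6*7)²/4 = (7/4)*(-42)² = (7/4)*1764 = 3087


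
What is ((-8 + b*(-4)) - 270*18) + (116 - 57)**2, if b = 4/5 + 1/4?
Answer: -6956/5 ≈ -1391.2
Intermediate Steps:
b = 21/20 (b = 4*(1/5) + 1*(1/4) = 4/5 + 1/4 = 21/20 ≈ 1.0500)
((-8 + b*(-4)) - 270*18) + (116 - 57)**2 = ((-8 + (21/20)*(-4)) - 270*18) + (116 - 57)**2 = ((-8 - 21/5) - 4860) + 59**2 = (-61/5 - 4860) + 3481 = -24361/5 + 3481 = -6956/5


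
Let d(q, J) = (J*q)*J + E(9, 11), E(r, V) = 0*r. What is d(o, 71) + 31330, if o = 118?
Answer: 626168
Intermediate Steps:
E(r, V) = 0
d(q, J) = q*J**2 (d(q, J) = (J*q)*J + 0 = q*J**2 + 0 = q*J**2)
d(o, 71) + 31330 = 118*71**2 + 31330 = 118*5041 + 31330 = 594838 + 31330 = 626168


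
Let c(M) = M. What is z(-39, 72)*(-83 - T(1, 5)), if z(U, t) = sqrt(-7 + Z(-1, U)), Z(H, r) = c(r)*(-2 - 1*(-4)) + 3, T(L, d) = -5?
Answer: -78*I*sqrt(82) ≈ -706.32*I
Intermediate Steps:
Z(H, r) = 3 + 2*r (Z(H, r) = r*(-2 - 1*(-4)) + 3 = r*(-2 + 4) + 3 = r*2 + 3 = 2*r + 3 = 3 + 2*r)
z(U, t) = sqrt(-4 + 2*U) (z(U, t) = sqrt(-7 + (3 + 2*U)) = sqrt(-4 + 2*U))
z(-39, 72)*(-83 - T(1, 5)) = sqrt(-4 + 2*(-39))*(-83 - 1*(-5)) = sqrt(-4 - 78)*(-83 + 5) = sqrt(-82)*(-78) = (I*sqrt(82))*(-78) = -78*I*sqrt(82)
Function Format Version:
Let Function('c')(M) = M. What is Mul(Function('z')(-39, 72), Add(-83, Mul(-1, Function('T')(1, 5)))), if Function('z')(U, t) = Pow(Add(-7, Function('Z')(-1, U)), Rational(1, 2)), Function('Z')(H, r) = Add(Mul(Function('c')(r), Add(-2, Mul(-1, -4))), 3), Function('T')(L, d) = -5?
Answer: Mul(-78, I, Pow(82, Rational(1, 2))) ≈ Mul(-706.32, I)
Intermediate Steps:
Function('Z')(H, r) = Add(3, Mul(2, r)) (Function('Z')(H, r) = Add(Mul(r, Add(-2, Mul(-1, -4))), 3) = Add(Mul(r, Add(-2, 4)), 3) = Add(Mul(r, 2), 3) = Add(Mul(2, r), 3) = Add(3, Mul(2, r)))
Function('z')(U, t) = Pow(Add(-4, Mul(2, U)), Rational(1, 2)) (Function('z')(U, t) = Pow(Add(-7, Add(3, Mul(2, U))), Rational(1, 2)) = Pow(Add(-4, Mul(2, U)), Rational(1, 2)))
Mul(Function('z')(-39, 72), Add(-83, Mul(-1, Function('T')(1, 5)))) = Mul(Pow(Add(-4, Mul(2, -39)), Rational(1, 2)), Add(-83, Mul(-1, -5))) = Mul(Pow(Add(-4, -78), Rational(1, 2)), Add(-83, 5)) = Mul(Pow(-82, Rational(1, 2)), -78) = Mul(Mul(I, Pow(82, Rational(1, 2))), -78) = Mul(-78, I, Pow(82, Rational(1, 2)))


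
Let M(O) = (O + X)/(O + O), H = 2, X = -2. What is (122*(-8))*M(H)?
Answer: 0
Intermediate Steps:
M(O) = (-2 + O)/(2*O) (M(O) = (O - 2)/(O + O) = (-2 + O)/((2*O)) = (-2 + O)*(1/(2*O)) = (-2 + O)/(2*O))
(122*(-8))*M(H) = (122*(-8))*((½)*(-2 + 2)/2) = -488*0/2 = -976*0 = 0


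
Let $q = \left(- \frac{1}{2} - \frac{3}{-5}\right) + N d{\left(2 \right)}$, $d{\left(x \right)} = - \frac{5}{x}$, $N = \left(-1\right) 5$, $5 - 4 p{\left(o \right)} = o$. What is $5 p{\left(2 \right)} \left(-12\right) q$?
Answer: $-567$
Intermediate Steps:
$p{\left(o \right)} = \frac{5}{4} - \frac{o}{4}$
$N = -5$
$q = \frac{63}{5}$ ($q = \left(- \frac{1}{2} - \frac{3}{-5}\right) - 5 \left(- \frac{5}{2}\right) = \left(\left(-1\right) \frac{1}{2} - - \frac{3}{5}\right) - 5 \left(\left(-5\right) \frac{1}{2}\right) = \left(- \frac{1}{2} + \frac{3}{5}\right) - - \frac{25}{2} = \frac{1}{10} + \frac{25}{2} = \frac{63}{5} \approx 12.6$)
$5 p{\left(2 \right)} \left(-12\right) q = 5 \left(\frac{5}{4} - \frac{1}{2}\right) \left(-12\right) \frac{63}{5} = 5 \cdot \frac{3}{4} \left(-12\right) \frac{63}{5} = \frac{15}{4} \left(-12\right) \frac{63}{5} = \left(-45\right) \frac{63}{5} = -567$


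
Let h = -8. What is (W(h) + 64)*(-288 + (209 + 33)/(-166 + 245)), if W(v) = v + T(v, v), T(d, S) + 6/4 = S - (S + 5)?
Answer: -1114245/79 ≈ -14104.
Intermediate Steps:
T(d, S) = -13/2 (T(d, S) = -3/2 + (S - (S + 5)) = -3/2 + (S - (5 + S)) = -3/2 + (S + (-5 - S)) = -3/2 - 5 = -13/2)
W(v) = -13/2 + v (W(v) = v - 13/2 = -13/2 + v)
(W(h) + 64)*(-288 + (209 + 33)/(-166 + 245)) = ((-13/2 - 8) + 64)*(-288 + (209 + 33)/(-166 + 245)) = (-29/2 + 64)*(-288 + 242/79) = 99*(-288 + 242*(1/79))/2 = 99*(-288 + 242/79)/2 = (99/2)*(-22510/79) = -1114245/79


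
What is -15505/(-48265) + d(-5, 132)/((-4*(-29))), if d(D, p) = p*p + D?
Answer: 24072189/159964 ≈ 150.49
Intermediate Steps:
d(D, p) = D + p² (d(D, p) = p² + D = D + p²)
-15505/(-48265) + d(-5, 132)/((-4*(-29))) = -15505/(-48265) + (-5 + 132²)/((-4*(-29))) = -15505*(-1/48265) + (-5 + 17424)/116 = 443/1379 + 17419*(1/116) = 443/1379 + 17419/116 = 24072189/159964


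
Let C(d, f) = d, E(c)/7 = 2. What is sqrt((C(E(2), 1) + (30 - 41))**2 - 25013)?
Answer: 2*I*sqrt(6251) ≈ 158.13*I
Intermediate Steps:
E(c) = 14 (E(c) = 7*2 = 14)
sqrt((C(E(2), 1) + (30 - 41))**2 - 25013) = sqrt((14 + (30 - 41))**2 - 25013) = sqrt((14 - 11)**2 - 25013) = sqrt(3**2 - 25013) = sqrt(9 - 25013) = sqrt(-25004) = 2*I*sqrt(6251)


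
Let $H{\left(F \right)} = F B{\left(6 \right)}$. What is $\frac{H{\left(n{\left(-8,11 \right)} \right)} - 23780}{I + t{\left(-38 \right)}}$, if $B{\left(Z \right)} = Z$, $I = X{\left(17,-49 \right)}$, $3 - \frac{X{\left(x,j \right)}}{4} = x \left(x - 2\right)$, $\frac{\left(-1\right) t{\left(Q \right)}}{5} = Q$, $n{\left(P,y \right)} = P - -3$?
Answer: $\frac{11905}{409} \approx 29.108$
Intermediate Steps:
$n{\left(P,y \right)} = 3 + P$ ($n{\left(P,y \right)} = P + 3 = 3 + P$)
$t{\left(Q \right)} = - 5 Q$
$X{\left(x,j \right)} = 12 - 4 x \left(-2 + x\right)$ ($X{\left(x,j \right)} = 12 - 4 x \left(x - 2\right) = 12 - 4 x \left(-2 + x\right)$)
$I = -1008$ ($I = 12 - 4 \cdot 17^{2} + 8 \cdot 17 = 12 - 1156 + 136 = -1008$)
$H{\left(F \right)} = 6 F$ ($H{\left(F \right)} = F 6 = 6 F$)
$\frac{H{\left(n{\left(-8,11 \right)} \right)} - 23780}{I + t{\left(-38 \right)}} = \frac{6 \left(3 - 8\right) - 23780}{-1008 - -190} = \frac{6 \left(-5\right) - 23780}{-1008 + 190} = \frac{-30 - 23780}{-818} = \left(-23810\right) \left(- \frac{1}{818}\right) = \frac{11905}{409}$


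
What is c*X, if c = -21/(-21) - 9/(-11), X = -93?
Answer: -1860/11 ≈ -169.09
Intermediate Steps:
c = 20/11 (c = -21*(-1/21) - 9*(-1/11) = 1 + 9/11 = 20/11 ≈ 1.8182)
c*X = (20/11)*(-93) = -1860/11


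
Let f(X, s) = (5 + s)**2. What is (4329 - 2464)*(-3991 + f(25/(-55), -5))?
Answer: -7443215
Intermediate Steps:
(4329 - 2464)*(-3991 + f(25/(-55), -5)) = (4329 - 2464)*(-3991 + (5 - 5)**2) = 1865*(-3991 + 0**2) = 1865*(-3991 + 0) = 1865*(-3991) = -7443215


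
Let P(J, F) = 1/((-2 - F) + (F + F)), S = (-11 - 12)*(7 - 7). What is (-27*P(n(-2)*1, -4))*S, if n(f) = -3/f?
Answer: 0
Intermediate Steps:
S = 0 (S = -23*0 = 0)
P(J, F) = 1/(-2 + F) (P(J, F) = 1/((-2 - F) + 2*F) = 1/(-2 + F))
(-27*P(n(-2)*1, -4))*S = -27/(-2 - 4)*0 = -27/(-6)*0 = -27*(-1/6)*0 = (9/2)*0 = 0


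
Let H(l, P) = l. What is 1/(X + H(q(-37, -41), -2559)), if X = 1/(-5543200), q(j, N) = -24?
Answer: -5543200/133036801 ≈ -0.041667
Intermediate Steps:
X = -1/5543200 ≈ -1.8040e-7
1/(X + H(q(-37, -41), -2559)) = 1/(-1/5543200 - 24) = 1/(-133036801/5543200) = -5543200/133036801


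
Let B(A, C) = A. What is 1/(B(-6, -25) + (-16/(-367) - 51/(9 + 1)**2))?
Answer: -36700/237317 ≈ -0.15465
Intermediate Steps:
1/(B(-6, -25) + (-16/(-367) - 51/(9 + 1)**2)) = 1/(-6 + (-16/(-367) - 51/(9 + 1)**2)) = 1/(-6 + (-16*(-1/367) - 51/(10**2))) = 1/(-6 + (16/367 - 51/100)) = 1/(-6 - 17117/36700) = 1/(-237317/36700) = -36700/237317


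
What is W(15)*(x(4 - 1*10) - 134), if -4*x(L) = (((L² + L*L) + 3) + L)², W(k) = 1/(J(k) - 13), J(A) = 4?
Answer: 5297/36 ≈ 147.14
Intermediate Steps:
W(k) = -⅑ (W(k) = 1/(4 - 13) = 1/(-9) = -⅑)
x(L) = -(3 + L + 2*L²)²/4 (x(L) = -(((L² + L*L) + 3) + L)²/4 = -(((L² + L²) + 3) + L)²/4 = -((2*L² + 3) + L)²/4 = -((3 + 2*L²) + L)²/4 = -(3 + L + 2*L²)²/4)
W(15)*(x(4 - 1*10) - 134) = -(-(3 + (4 - 1*10) + 2*(4 - 1*10)²)²/4 - 134)/9 = -(-(3 + (4 - 10) + 2*(4 - 10)²)²/4 - 134)/9 = -(-(3 - 6 + 2*(-6)²)²/4 - 134)/9 = -(-(3 - 6 + 2*36)²/4 - 134)/9 = -(-(3 - 6 + 72)²/4 - 134)/9 = -(-¼*69² - 134)/9 = -(-¼*4761 - 134)/9 = -(-4761/4 - 134)/9 = -⅑*(-5297/4) = 5297/36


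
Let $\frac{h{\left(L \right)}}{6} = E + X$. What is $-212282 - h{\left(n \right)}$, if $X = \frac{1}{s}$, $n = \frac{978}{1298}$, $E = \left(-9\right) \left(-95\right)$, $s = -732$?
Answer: $- \frac{26524263}{122} \approx -2.1741 \cdot 10^{5}$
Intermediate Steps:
$E = 855$
$n = \frac{489}{649}$ ($n = 978 \cdot \frac{1}{1298} = \frac{489}{649} \approx 0.75347$)
$X = - \frac{1}{732}$ ($X = \frac{1}{-732} = - \frac{1}{732} \approx -0.0013661$)
$h{\left(L \right)} = \frac{625859}{122}$ ($h{\left(L \right)} = 6 \left(855 - \frac{1}{732}\right) = 6 \cdot \frac{625859}{732} = \frac{625859}{122}$)
$-212282 - h{\left(n \right)} = -212282 - \frac{625859}{122} = - \frac{26524263}{122}$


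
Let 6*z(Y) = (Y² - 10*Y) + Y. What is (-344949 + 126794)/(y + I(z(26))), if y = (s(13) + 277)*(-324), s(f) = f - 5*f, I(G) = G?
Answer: 654465/218479 ≈ 2.9956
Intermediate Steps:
z(Y) = -3*Y/2 + Y²/6 (z(Y) = ((Y² - 10*Y) + Y)/6 = (Y² - 9*Y)/6 = -3*Y/2 + Y²/6)
s(f) = -4*f
y = -72900 (y = (-4*13 + 277)*(-324) = (-52 + 277)*(-324) = 225*(-324) = -72900)
(-344949 + 126794)/(y + I(z(26))) = (-344949 + 126794)/(-72900 + (⅙)*26*(-9 + 26)) = -218155/(-72900 + (⅙)*26*17) = -218155/(-72900 + 221/3) = -218155/(-218479/3) = -218155*(-3/218479) = 654465/218479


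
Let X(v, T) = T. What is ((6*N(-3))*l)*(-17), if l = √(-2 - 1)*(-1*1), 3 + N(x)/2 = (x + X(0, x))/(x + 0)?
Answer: -204*I*√3 ≈ -353.34*I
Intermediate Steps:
N(x) = -2 (N(x) = -6 + 2*((x + x)/(x + 0)) = -6 + 2*((2*x)/x) = -6 + 2*2 = -6 + 4 = -2)
l = -I*√3 (l = √(-3)*(-1) = (I*√3)*(-1) = -I*√3 ≈ -1.732*I)
((6*N(-3))*l)*(-17) = ((6*(-2))*(-I*√3))*(-17) = -(-12)*I*√3*(-17) = (12*I*√3)*(-17) = -204*I*√3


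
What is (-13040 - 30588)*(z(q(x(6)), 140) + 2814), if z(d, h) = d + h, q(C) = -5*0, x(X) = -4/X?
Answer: -128877112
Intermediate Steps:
q(C) = 0
(-13040 - 30588)*(z(q(x(6)), 140) + 2814) = (-13040 - 30588)*((0 + 140) + 2814) = -43628*(140 + 2814) = -43628*2954 = -128877112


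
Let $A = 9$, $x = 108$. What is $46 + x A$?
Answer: $1018$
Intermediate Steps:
$46 + x A = 46 + 108 \cdot 9 = 46 + 972 = 1018$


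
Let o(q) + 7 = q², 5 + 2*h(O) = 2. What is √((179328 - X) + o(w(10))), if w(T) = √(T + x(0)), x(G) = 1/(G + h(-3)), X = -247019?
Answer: 2*√959286/3 ≈ 652.95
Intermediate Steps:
h(O) = -3/2 (h(O) = -5/2 + (½)*2 = -5/2 + 1 = -3/2)
x(G) = 1/(-3/2 + G) (x(G) = 1/(G - 3/2) = 1/(-3/2 + G))
w(T) = √(-⅔ + T) (w(T) = √(T + 2/(-3 + 2*0)) = √(T + 2/(-3 + 0)) = √(T + 2/(-3)) = √(T + 2*(-⅓)) = √(T - ⅔) = √(-⅔ + T))
o(q) = -7 + q²
√((179328 - X) + o(w(10))) = √((179328 - 1*(-247019)) + (-7 + (√(-6 + 9*10)/3)²)) = √((179328 + 247019) + (-7 + (√(-6 + 90)/3)²)) = √(426347 + (-7 + (√84/3)²)) = √(426347 + (-7 + ((2*√21)/3)²)) = √(426347 + (-7 + (2*√21/3)²)) = √(426347 + (-7 + 28/3)) = √(426347 + 7/3) = √(1279048/3) = 2*√959286/3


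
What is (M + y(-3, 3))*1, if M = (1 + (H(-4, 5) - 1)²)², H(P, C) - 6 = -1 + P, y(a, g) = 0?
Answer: 1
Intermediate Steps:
H(P, C) = 5 + P (H(P, C) = 6 + (-1 + P) = 5 + P)
M = 1 (M = (1 + ((5 - 4) - 1)²)² = (1 + (1 - 1)²)² = (1 + 0²)² = (1 + 0)² = 1² = 1)
(M + y(-3, 3))*1 = (1 + 0)*1 = 1*1 = 1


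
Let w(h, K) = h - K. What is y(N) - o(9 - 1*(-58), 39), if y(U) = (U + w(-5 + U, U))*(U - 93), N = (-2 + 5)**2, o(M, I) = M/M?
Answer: -337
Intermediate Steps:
o(M, I) = 1
N = 9 (N = 3**2 = 9)
y(U) = (-93 + U)*(-5 + U) (y(U) = (U + ((-5 + U) - U))*(U - 93) = (U - 5)*(-93 + U) = (-5 + U)*(-93 + U) = (-93 + U)*(-5 + U))
y(N) - o(9 - 1*(-58), 39) = (465 + 9**2 - 98*9) - 1*1 = (465 + 81 - 882) - 1 = -336 - 1 = -337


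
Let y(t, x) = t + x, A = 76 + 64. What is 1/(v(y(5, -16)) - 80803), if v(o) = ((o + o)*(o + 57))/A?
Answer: -35/2828358 ≈ -1.2375e-5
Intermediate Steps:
A = 140
v(o) = o*(57 + o)/70 (v(o) = ((o + o)*(o + 57))/140 = ((2*o)*(57 + o))*(1/140) = (2*o*(57 + o))*(1/140) = o*(57 + o)/70)
1/(v(y(5, -16)) - 80803) = 1/((5 - 16)*(57 + (5 - 16))/70 - 80803) = 1/((1/70)*(-11)*(57 - 11) - 80803) = 1/((1/70)*(-11)*46 - 80803) = 1/(-253/35 - 80803) = 1/(-2828358/35) = -35/2828358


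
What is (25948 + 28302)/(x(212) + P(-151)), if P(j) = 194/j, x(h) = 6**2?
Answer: 4095875/2621 ≈ 1562.7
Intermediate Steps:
x(h) = 36
(25948 + 28302)/(x(212) + P(-151)) = (25948 + 28302)/(36 + 194/(-151)) = 54250/(36 + 194*(-1/151)) = 54250/(36 - 194/151) = 54250/(5242/151) = 54250*(151/5242) = 4095875/2621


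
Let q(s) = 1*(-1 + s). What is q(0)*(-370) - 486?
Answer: -116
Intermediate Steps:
q(s) = -1 + s
q(0)*(-370) - 486 = (-1 + 0)*(-370) - 486 = -1*(-370) - 486 = 370 - 486 = -116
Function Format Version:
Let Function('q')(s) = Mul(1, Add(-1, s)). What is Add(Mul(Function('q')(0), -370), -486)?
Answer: -116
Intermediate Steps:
Function('q')(s) = Add(-1, s)
Add(Mul(Function('q')(0), -370), -486) = Add(Mul(Add(-1, 0), -370), -486) = Add(Mul(-1, -370), -486) = Add(370, -486) = -116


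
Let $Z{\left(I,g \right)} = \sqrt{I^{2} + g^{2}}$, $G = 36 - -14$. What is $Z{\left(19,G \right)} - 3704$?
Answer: $-3704 + \sqrt{2861} \approx -3650.5$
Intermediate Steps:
$G = 50$ ($G = 36 + 14 = 50$)
$Z{\left(19,G \right)} - 3704 = \sqrt{19^{2} + 50^{2}} - 3704 = \sqrt{361 + 2500} - 3704 = \sqrt{2861} - 3704 = -3704 + \sqrt{2861}$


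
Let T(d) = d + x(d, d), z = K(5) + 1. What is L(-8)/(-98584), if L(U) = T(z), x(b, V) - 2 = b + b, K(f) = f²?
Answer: -10/12323 ≈ -0.00081149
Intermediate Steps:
x(b, V) = 2 + 2*b (x(b, V) = 2 + (b + b) = 2 + 2*b)
z = 26 (z = 5² + 1 = 25 + 1 = 26)
T(d) = 2 + 3*d (T(d) = d + (2 + 2*d) = 2 + 3*d)
L(U) = 80 (L(U) = 2 + 3*26 = 2 + 78 = 80)
L(-8)/(-98584) = 80/(-98584) = 80*(-1/98584) = -10/12323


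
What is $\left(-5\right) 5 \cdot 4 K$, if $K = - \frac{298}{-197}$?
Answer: $- \frac{29800}{197} \approx -151.27$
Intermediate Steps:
$K = \frac{298}{197}$ ($K = \left(-298\right) \left(- \frac{1}{197}\right) = \frac{298}{197} \approx 1.5127$)
$\left(-5\right) 5 \cdot 4 K = \left(-5\right) 5 \cdot 4 \cdot \frac{298}{197} = \left(-25\right) \frac{1192}{197} = - \frac{29800}{197}$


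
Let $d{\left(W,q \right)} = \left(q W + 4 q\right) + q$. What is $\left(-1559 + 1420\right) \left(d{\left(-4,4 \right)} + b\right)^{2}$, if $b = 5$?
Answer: $-11259$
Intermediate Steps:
$d{\left(W,q \right)} = 5 q + W q$ ($d{\left(W,q \right)} = \left(W q + 4 q\right) + q = \left(4 q + W q\right) + q = 5 q + W q$)
$\left(-1559 + 1420\right) \left(d{\left(-4,4 \right)} + b\right)^{2} = \left(-1559 + 1420\right) \left(4 \left(5 - 4\right) + 5\right)^{2} = - 139 \left(4 \cdot 1 + 5\right)^{2} = - 139 \left(4 + 5\right)^{2} = - 139 \cdot 9^{2} = \left(-139\right) 81 = -11259$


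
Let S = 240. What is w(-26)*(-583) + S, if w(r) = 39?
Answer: -22497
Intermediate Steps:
w(-26)*(-583) + S = 39*(-583) + 240 = -22737 + 240 = -22497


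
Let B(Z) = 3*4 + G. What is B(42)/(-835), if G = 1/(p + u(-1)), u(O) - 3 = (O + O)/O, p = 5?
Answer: -121/8350 ≈ -0.014491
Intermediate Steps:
u(O) = 5 (u(O) = 3 + (O + O)/O = 3 + (2*O)/O = 3 + 2 = 5)
G = 1/10 (G = 1/(5 + 5) = 1/10 ≈ 0.10000)
B(Z) = 121/10 (B(Z) = 3*4 + 1/10 = 12 + 1/10 = 121/10)
B(42)/(-835) = (121/10)/(-835) = (121/10)*(-1/835) = -121/8350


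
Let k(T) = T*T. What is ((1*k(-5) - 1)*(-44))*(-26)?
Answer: 27456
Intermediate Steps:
k(T) = T²
((1*k(-5) - 1)*(-44))*(-26) = ((1*(-5)² - 1)*(-44))*(-26) = ((1*25 - 1)*(-44))*(-26) = ((25 - 1)*(-44))*(-26) = (24*(-44))*(-26) = -1056*(-26) = 27456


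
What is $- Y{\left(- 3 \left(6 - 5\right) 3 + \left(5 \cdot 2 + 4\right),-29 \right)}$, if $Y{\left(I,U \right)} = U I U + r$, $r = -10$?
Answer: $-4195$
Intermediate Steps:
$Y{\left(I,U \right)} = -10 + I U^{2}$ ($Y{\left(I,U \right)} = U I U - 10 = I U U - 10 = I U^{2} - 10 = -10 + I U^{2}$)
$- Y{\left(- 3 \left(6 - 5\right) 3 + \left(5 \cdot 2 + 4\right),-29 \right)} = - (-10 + \left(- 3 \left(6 - 5\right) 3 + \left(5 \cdot 2 + 4\right)\right) \left(-29\right)^{2}) = - (-10 + \left(- 3 \cdot 1 \cdot 3 + \left(10 + 4\right)\right) 841) = - (-10 + \left(\left(-3\right) 3 + 14\right) 841) = - (-10 + \left(-9 + 14\right) 841) = - (-10 + 5 \cdot 841) = - (-10 + 4205) = \left(-1\right) 4195 = -4195$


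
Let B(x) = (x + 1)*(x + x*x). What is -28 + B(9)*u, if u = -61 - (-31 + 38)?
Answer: -61228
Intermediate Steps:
B(x) = (1 + x)*(x + x²)
u = -68 (u = -61 - 1*7 = -61 - 7 = -68)
-28 + B(9)*u = -28 + (9*(1 + 9² + 2*9))*(-68) = -28 + (9*(1 + 81 + 18))*(-68) = -28 + (9*100)*(-68) = -28 + 900*(-68) = -28 - 61200 = -61228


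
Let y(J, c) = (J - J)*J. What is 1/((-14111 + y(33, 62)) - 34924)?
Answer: -1/49035 ≈ -2.0394e-5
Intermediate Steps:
y(J, c) = 0 (y(J, c) = 0*J = 0)
1/((-14111 + y(33, 62)) - 34924) = 1/((-14111 + 0) - 34924) = 1/(-14111 - 34924) = 1/(-49035) = -1/49035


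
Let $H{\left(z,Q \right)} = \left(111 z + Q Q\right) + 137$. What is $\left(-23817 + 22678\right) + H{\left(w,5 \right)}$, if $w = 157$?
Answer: $16450$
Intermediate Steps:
$H{\left(z,Q \right)} = 137 + Q^{2} + 111 z$ ($H{\left(z,Q \right)} = \left(111 z + Q^{2}\right) + 137 = \left(Q^{2} + 111 z\right) + 137 = 137 + Q^{2} + 111 z$)
$\left(-23817 + 22678\right) + H{\left(w,5 \right)} = \left(-23817 + 22678\right) + \left(137 + 5^{2} + 111 \cdot 157\right) = -1139 + \left(137 + 25 + 17427\right) = -1139 + 17589 = 16450$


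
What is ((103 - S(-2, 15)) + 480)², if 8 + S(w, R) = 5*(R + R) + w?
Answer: 196249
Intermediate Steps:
S(w, R) = -8 + w + 10*R (S(w, R) = -8 + (5*(R + R) + w) = -8 + (5*(2*R) + w) = -8 + (10*R + w) = -8 + (w + 10*R) = -8 + w + 10*R)
((103 - S(-2, 15)) + 480)² = ((103 - (-8 - 2 + 10*15)) + 480)² = ((103 - (-8 - 2 + 150)) + 480)² = ((103 - 1*140) + 480)² = ((103 - 140) + 480)² = (-37 + 480)² = 443² = 196249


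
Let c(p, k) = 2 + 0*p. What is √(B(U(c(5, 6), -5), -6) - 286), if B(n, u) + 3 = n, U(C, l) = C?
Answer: I*√287 ≈ 16.941*I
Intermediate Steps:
c(p, k) = 2 (c(p, k) = 2 + 0 = 2)
B(n, u) = -3 + n
√(B(U(c(5, 6), -5), -6) - 286) = √((-3 + 2) - 286) = √(-1 - 286) = √(-287) = I*√287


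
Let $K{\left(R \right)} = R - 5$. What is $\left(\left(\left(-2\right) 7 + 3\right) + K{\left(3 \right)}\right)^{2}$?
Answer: $169$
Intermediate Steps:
$K{\left(R \right)} = -5 + R$
$\left(\left(\left(-2\right) 7 + 3\right) + K{\left(3 \right)}\right)^{2} = \left(\left(\left(-2\right) 7 + 3\right) + \left(-5 + 3\right)\right)^{2} = \left(\left(-14 + 3\right) - 2\right)^{2} = \left(-11 - 2\right)^{2} = \left(-13\right)^{2} = 169$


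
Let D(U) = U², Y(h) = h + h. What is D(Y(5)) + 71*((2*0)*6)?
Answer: 100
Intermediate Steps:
Y(h) = 2*h
D(Y(5)) + 71*((2*0)*6) = (2*5)² + 71*((2*0)*6) = 10² + 71*(0*6) = 100 + 71*0 = 100 + 0 = 100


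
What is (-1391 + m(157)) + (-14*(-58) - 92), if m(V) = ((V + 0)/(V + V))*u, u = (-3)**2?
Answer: -1333/2 ≈ -666.50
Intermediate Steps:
u = 9
m(V) = 9/2 (m(V) = ((V + 0)/(V + V))*9 = (V/((2*V)))*9 = (V*(1/(2*V)))*9 = (1/2)*9 = 9/2)
(-1391 + m(157)) + (-14*(-58) - 92) = (-1391 + 9/2) + (-14*(-58) - 92) = -2773/2 + (812 - 92) = -2773/2 + 720 = -1333/2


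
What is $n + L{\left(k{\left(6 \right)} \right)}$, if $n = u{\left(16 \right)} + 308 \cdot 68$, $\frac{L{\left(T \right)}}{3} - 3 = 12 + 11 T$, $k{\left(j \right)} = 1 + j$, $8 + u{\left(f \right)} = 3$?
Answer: $21215$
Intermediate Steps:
$u{\left(f \right)} = -5$ ($u{\left(f \right)} = -8 + 3 = -5$)
$L{\left(T \right)} = 45 + 33 T$ ($L{\left(T \right)} = 9 + 3 \left(12 + 11 T\right) = 9 + \left(36 + 33 T\right) = 45 + 33 T$)
$n = 20939$ ($n = -5 + 308 \cdot 68 = -5 + 20944 = 20939$)
$n + L{\left(k{\left(6 \right)} \right)} = 20939 + \left(45 + 33 \left(1 + 6\right)\right) = 20939 + \left(45 + 33 \cdot 7\right) = 20939 + \left(45 + 231\right) = 20939 + 276 = 21215$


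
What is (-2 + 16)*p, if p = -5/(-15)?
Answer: 14/3 ≈ 4.6667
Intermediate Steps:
p = 1/3 (p = -5*(-1/15) = 1/3 ≈ 0.33333)
(-2 + 16)*p = (-2 + 16)*(1/3) = 14*(1/3) = 14/3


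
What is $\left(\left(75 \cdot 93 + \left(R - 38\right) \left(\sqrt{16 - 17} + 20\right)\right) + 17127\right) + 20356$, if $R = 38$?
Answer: $44458$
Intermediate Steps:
$\left(\left(75 \cdot 93 + \left(R - 38\right) \left(\sqrt{16 - 17} + 20\right)\right) + 17127\right) + 20356 = \left(\left(75 \cdot 93 + \left(38 - 38\right) \left(\sqrt{16 - 17} + 20\right)\right) + 17127\right) + 20356 = \left(\left(6975 + 0 \left(\sqrt{-1} + 20\right)\right) + 17127\right) + 20356 = \left(\left(6975 + 0 \left(i + 20\right)\right) + 17127\right) + 20356 = \left(\left(6975 + 0 \left(20 + i\right)\right) + 17127\right) + 20356 = \left(\left(6975 + 0\right) + 17127\right) + 20356 = \left(6975 + 17127\right) + 20356 = 24102 + 20356 = 44458$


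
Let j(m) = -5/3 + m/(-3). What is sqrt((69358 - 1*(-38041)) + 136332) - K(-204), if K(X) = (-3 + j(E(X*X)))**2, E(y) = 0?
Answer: -196/9 + sqrt(243731) ≈ 471.91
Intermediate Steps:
j(m) = -5/3 - m/3 (j(m) = -5*1/3 + m*(-1/3) = -5/3 - m/3)
K(X) = 196/9 (K(X) = (-3 + (-5/3 - 1/3*0))**2 = (-3 + (-5/3 + 0))**2 = (-3 - 5/3)**2 = (-14/3)**2 = 196/9)
sqrt((69358 - 1*(-38041)) + 136332) - K(-204) = sqrt((69358 - 1*(-38041)) + 136332) - 1*196/9 = sqrt((69358 + 38041) + 136332) - 196/9 = sqrt(107399 + 136332) - 196/9 = sqrt(243731) - 196/9 = -196/9 + sqrt(243731)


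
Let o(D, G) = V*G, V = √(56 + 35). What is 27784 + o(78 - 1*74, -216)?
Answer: 27784 - 216*√91 ≈ 25724.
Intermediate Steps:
V = √91 ≈ 9.5394
o(D, G) = G*√91 (o(D, G) = √91*G = G*√91)
27784 + o(78 - 1*74, -216) = 27784 - 216*√91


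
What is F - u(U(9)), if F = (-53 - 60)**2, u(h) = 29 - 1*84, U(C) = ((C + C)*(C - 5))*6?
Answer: 12824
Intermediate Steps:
U(C) = 12*C*(-5 + C) (U(C) = ((2*C)*(-5 + C))*6 = (2*C*(-5 + C))*6 = 12*C*(-5 + C))
u(h) = -55 (u(h) = 29 - 84 = -55)
F = 12769 (F = (-113)**2 = 12769)
F - u(U(9)) = 12769 - 1*(-55) = 12769 + 55 = 12824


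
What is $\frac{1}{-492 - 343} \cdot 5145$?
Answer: $- \frac{1029}{167} \approx -6.1617$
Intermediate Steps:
$\frac{1}{-492 - 343} \cdot 5145 = \frac{1}{-835} \cdot 5145 = \left(- \frac{1}{835}\right) 5145 = - \frac{1029}{167}$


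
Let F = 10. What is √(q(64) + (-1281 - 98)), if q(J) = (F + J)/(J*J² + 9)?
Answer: 27*I*√130000886241/262153 ≈ 37.135*I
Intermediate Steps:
q(J) = (10 + J)/(9 + J³) (q(J) = (10 + J)/(J*J² + 9) = (10 + J)/(J³ + 9) = (10 + J)/(9 + J³))
√(q(64) + (-1281 - 98)) = √((10 + 64)/(9 + 64³) + (-1281 - 98)) = √(74/(9 + 262144) - 1379) = √(74/262153 - 1379) = √(-361508913/262153) = 27*I*√130000886241/262153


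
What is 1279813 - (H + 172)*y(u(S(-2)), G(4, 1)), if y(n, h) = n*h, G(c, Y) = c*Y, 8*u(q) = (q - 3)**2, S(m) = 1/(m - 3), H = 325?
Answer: 31931709/25 ≈ 1.2773e+6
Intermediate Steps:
S(m) = 1/(-3 + m)
u(q) = (-3 + q)**2/8 (u(q) = (q - 3)**2/8 = (-3 + q)**2/8)
G(c, Y) = Y*c
y(n, h) = h*n
1279813 - (H + 172)*y(u(S(-2)), G(4, 1)) = 1279813 - (325 + 172)*(1*4)*((-3 + 1/(-3 - 2))**2/8) = 1279813 - 497*4*((-3 + 1/(-5))**2/8) = 1279813 - 497*4*((-3 - 1/5)**2/8) = 1279813 - 497*4*((-16/5)**2/8) = 1279813 - 497*4*((1/8)*(256/25)) = 1279813 - 497*4*(32/25) = 1279813 - 497*128/25 = 1279813 - 1*63616/25 = 1279813 - 63616/25 = 31931709/25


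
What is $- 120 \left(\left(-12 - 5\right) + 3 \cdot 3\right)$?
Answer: $960$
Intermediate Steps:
$- 120 \left(\left(-12 - 5\right) + 3 \cdot 3\right) = - 120 \left(-17 + 9\right) = \left(-120\right) \left(-8\right) = 960$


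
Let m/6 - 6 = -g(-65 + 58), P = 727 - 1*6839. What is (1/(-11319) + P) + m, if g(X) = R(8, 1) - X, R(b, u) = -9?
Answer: -68638417/11319 ≈ -6064.0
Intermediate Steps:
P = -6112 (P = 727 - 6839 = -6112)
g(X) = -9 - X
m = 48 (m = 36 + 6*(-(-9 - (-65 + 58))) = 36 + 6*(-(-9 - 1*(-7))) = 36 + 6*(-(-9 + 7)) = 36 + 6*(-1*(-2)) = 36 + 6*2 = 36 + 12 = 48)
(1/(-11319) + P) + m = (1/(-11319) - 6112) + 48 = (-1/11319 - 6112) + 48 = -69181729/11319 + 48 = -68638417/11319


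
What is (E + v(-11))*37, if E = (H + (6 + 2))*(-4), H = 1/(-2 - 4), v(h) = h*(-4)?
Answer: 1406/3 ≈ 468.67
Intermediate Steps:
v(h) = -4*h
H = -1/6 (H = 1/(-6) = -1/6 ≈ -0.16667)
E = -94/3 (E = (-1/6 + (6 + 2))*(-4) = (-1/6 + 8)*(-4) = (47/6)*(-4) = -94/3 ≈ -31.333)
(E + v(-11))*37 = (-94/3 - 4*(-11))*37 = (-94/3 + 44)*37 = (38/3)*37 = 1406/3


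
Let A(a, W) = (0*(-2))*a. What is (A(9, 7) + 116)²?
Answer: 13456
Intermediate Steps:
A(a, W) = 0 (A(a, W) = 0*a = 0)
(A(9, 7) + 116)² = (0 + 116)² = 116² = 13456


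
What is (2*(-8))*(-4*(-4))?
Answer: -256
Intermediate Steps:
(2*(-8))*(-4*(-4)) = -16*16 = -256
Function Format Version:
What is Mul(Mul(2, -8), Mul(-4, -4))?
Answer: -256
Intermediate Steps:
Mul(Mul(2, -8), Mul(-4, -4)) = Mul(-16, 16) = -256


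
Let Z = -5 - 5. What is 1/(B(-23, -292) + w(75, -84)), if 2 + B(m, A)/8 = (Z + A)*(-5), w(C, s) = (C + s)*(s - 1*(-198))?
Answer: 1/11038 ≈ 9.0596e-5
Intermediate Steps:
Z = -10
w(C, s) = (198 + s)*(C + s) (w(C, s) = (C + s)*(s + 198) = (C + s)*(198 + s) = (198 + s)*(C + s))
B(m, A) = 384 - 40*A (B(m, A) = -16 + 8*((-10 + A)*(-5)) = -16 + 8*(50 - 5*A) = -16 + (400 - 40*A) = 384 - 40*A)
1/(B(-23, -292) + w(75, -84)) = 1/((384 - 40*(-292)) + ((-84)**2 + 198*75 + 198*(-84) + 75*(-84))) = 1/((384 + 11680) + (7056 + 14850 - 16632 - 6300)) = 1/(12064 - 1026) = 1/11038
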